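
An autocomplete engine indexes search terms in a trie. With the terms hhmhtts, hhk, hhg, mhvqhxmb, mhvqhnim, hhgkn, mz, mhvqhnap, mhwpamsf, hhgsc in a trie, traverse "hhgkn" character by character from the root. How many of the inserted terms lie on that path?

2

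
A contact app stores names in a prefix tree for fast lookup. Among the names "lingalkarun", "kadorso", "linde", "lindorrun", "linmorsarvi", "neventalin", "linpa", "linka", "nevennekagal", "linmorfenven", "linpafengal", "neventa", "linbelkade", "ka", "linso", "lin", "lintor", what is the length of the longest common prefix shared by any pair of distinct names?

Equivalently: take the maximum, over all pairs, of their longest common prefix length.
e.g. "neventa" and "neventalin" share the prefix "neventa" of length 7; no pair shares a longer one.
Longest shared-prefix length: 7

7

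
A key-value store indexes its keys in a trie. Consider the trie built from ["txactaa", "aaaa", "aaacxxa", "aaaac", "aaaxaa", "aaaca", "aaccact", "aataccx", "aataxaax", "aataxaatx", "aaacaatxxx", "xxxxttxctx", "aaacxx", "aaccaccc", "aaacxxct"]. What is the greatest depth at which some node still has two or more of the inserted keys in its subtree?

Look for the deepest trie node that still has at least two words in its subtree.
e.g. "aataxaatx" and "aataxaax" share the prefix "aataxaa" of length 7; no pair shares a longer one.
Longest shared-prefix length: 7

7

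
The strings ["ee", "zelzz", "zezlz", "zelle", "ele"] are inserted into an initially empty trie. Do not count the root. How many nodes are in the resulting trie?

14

For each word, the new-node count is its length minus the longest prefix already in the trie:
  "ee" → 2 new (e, e)
  "zelzz" → 5 new (z, e, l, z, z)
  "zezlz" → prefix "ze" already present; 3 new (z, l, z)
  "zelle" → prefix "zel" already present; 2 new (l, e)
  "ele" → prefix "e" already present; 2 new (l, e)
Total nodes = 2 + 5 + 3 + 2 + 2 = 14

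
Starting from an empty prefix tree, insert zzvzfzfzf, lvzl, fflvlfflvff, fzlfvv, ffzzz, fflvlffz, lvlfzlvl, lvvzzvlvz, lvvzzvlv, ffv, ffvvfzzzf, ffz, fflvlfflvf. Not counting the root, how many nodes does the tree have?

53

Count nodes per top-level branch (shared prefixes stored once):
  'f'-branch (fflvlfflvf, fflvlfflvff, fflvlffz, ffv, ffvvfzzzf, ffz, ffzzz, fzlfvv): 27 nodes
  'l'-branch (lvlfzlvl, lvvzzvlv, lvvzzvlvz, lvzl): 17 nodes
  'z'-branch (zzvzfzfzf): 9 nodes
Sum: 53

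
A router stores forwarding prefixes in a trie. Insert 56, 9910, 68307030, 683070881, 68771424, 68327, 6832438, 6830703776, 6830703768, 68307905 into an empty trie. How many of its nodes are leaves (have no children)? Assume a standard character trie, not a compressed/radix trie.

A leaf is a node with no children — equivalently, the end of a word that is not a proper prefix of any other stored word.
Those words: "56", "68307030", "6830703768", "6830703776", "683070881", "68307905", "6832438", "68327", "68771424", "9910"
Leaf count: 10

10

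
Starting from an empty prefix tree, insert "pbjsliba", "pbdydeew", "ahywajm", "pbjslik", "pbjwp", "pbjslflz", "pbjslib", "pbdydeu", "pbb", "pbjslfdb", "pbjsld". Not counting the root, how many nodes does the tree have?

32

Trace insertions, counting only characters that open a new branch:
  "pbjsliba" → 8 new (p, b, j, s, l, i, b, a)
  "pbdydeew" → prefix "pb" already present; 6 new (d, y, d, e, e, w)
  "ahywajm" → 7 new (a, h, y, w, a, j, m)
  "pbjslik" → prefix "pbjsli" already present; 1 new (k)
  "pbjwp" → prefix "pbj" already present; 2 new (w, p)
  "pbjslflz" → prefix "pbjsl" already present; 3 new (f, l, z)
  "pbjslib" → prefix "pbjslib" already present; 0 new (none)
  "pbdydeu" → prefix "pbdyde" already present; 1 new (u)
  "pbb" → prefix "pb" already present; 1 new (b)
  "pbjslfdb" → prefix "pbjslf" already present; 2 new (d, b)
  "pbjsld" → prefix "pbjsl" already present; 1 new (d)
Total nodes = 8 + 6 + 7 + 1 + 2 + 3 + 0 + 1 + 1 + 2 + 1 = 32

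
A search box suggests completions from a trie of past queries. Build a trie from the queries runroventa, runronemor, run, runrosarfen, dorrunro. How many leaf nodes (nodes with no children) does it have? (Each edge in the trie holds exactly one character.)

A leaf is a node with no children — equivalently, the end of a word that is not a proper prefix of any other stored word.
Those words: "dorrunro", "runronemor", "runrosarfen", "runroventa"
Leaf count: 4

4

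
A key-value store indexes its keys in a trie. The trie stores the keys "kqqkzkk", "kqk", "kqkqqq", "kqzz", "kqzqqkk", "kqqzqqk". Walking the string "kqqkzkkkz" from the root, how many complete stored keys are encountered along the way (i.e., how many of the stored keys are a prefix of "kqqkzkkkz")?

Check each prefix of "kqqkzkkkz" against the stored set — each match is an end-marker on the path.
Prefixes of the query that are stored words: "kqqkzkk"
Count: 1

1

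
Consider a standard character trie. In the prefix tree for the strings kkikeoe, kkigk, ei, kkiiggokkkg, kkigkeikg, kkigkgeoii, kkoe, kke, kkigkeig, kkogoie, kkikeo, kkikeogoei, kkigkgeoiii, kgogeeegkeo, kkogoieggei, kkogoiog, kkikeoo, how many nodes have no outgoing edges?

13

Leaves are exactly the stored words that no other stored word extends.
Those words: "ei", "kgogeeegkeo", "kke", "kkigkeig", "kkigkeikg", "kkigkgeoiii", "kkiiggokkkg", "kkikeoe", "kkikeogoei", "kkikeoo", "kkoe", "kkogoieggei", "kkogoiog"
Leaf count: 13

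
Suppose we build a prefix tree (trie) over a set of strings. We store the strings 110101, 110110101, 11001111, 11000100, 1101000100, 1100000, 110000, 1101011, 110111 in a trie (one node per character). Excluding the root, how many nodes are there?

For each word, the new-node count is its length minus the longest prefix already in the trie:
  "110101" → 6 new (1, 1, 0, 1, 0, 1)
  "110110101" → prefix "1101" already present; 5 new (1, 0, 1, 0, 1)
  "11001111" → prefix "110" already present; 5 new (0, 1, 1, 1, 1)
  "11000100" → prefix "1100" already present; 4 new (0, 1, 0, 0)
  "1101000100" → prefix "11010" already present; 5 new (0, 0, 1, 0, 0)
  "1100000" → prefix "11000" already present; 2 new (0, 0)
  "110000" → prefix "110000" already present; 0 new (none)
  "1101011" → prefix "110101" already present; 1 new (1)
  "110111" → prefix "11011" already present; 1 new (1)
Total nodes = 6 + 5 + 5 + 4 + 5 + 2 + 0 + 1 + 1 = 29

29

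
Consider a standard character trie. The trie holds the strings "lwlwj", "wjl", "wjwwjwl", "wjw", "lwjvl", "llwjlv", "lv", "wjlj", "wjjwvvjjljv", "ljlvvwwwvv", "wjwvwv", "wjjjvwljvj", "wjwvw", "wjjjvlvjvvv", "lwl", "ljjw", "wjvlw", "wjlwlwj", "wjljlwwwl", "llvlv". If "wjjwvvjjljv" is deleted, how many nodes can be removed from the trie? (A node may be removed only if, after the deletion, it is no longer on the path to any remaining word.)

A node on "wjjwvvjjljv"'s path can go only if nothing else ends at it or branches off below it.
The suffix "wvvjjljv" (8 nodes) is used only by "wjjwvvjjljv"; the node for "wjj" still has the child "j", so pruning stops there.
Nodes removed: 8

8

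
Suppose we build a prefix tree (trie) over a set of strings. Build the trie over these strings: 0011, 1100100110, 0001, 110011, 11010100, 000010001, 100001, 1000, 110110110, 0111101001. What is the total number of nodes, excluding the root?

47

Insert word by word; a character creates a node only if that edge doesn't already exist:
  "0011" → 4 new (0, 0, 1, 1)
  "1100100110" → 10 new (1, 1, 0, 0, 1, 0, 0, 1, 1, 0)
  "0001" → prefix "00" already present; 2 new (0, 1)
  "110011" → prefix "11001" already present; 1 new (1)
  "11010100" → prefix "110" already present; 5 new (1, 0, 1, 0, 0)
  "000010001" → prefix "000" already present; 6 new (0, 1, 0, 0, 0, 1)
  "100001" → prefix "1" already present; 5 new (0, 0, 0, 0, 1)
  "1000" → prefix "1000" already present; 0 new (none)
  "110110110" → prefix "1101" already present; 5 new (1, 0, 1, 1, 0)
  "0111101001" → prefix "0" already present; 9 new (1, 1, 1, 1, 0, 1, 0, 0, 1)
Total nodes = 4 + 10 + 2 + 1 + 5 + 6 + 5 + 0 + 5 + 9 = 47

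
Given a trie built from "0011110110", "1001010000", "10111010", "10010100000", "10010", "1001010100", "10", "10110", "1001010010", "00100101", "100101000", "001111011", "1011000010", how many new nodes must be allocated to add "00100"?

0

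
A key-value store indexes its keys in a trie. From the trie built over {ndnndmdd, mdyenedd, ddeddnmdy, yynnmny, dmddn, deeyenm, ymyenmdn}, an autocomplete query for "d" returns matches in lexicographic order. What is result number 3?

dmddn

Filter for "d…" and sort: "ddeddnmdy", "deeyenm", "dmddn"
Position 3: dmddn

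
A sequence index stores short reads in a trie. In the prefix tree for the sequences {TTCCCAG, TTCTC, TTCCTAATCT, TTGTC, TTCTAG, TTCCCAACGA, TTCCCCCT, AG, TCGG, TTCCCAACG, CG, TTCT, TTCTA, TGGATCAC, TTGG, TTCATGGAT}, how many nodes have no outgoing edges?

13

Leaves are exactly the stored words that no other stored word extends.
Those words: "AG", "CG", "TCGG", "TGGATCAC", "TTCATGGAT", "TTCCCAACGA", "TTCCCAG", "TTCCCCCT", "TTCCTAATCT", "TTCTAG", "TTCTC", "TTGG", "TTGTC"
Leaf count: 13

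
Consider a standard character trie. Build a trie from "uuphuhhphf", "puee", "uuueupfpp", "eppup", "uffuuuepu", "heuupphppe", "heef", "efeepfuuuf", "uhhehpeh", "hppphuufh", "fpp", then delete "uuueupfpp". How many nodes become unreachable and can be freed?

Walk "uuueupfpp" from the leaf back toward the root, removing each node that no remaining word uses.
The suffix "ueupfpp" (7 nodes) is used only by "uuueupfpp"; the node for "uu" still has the child "p", so pruning stops there.
Nodes removed: 7

7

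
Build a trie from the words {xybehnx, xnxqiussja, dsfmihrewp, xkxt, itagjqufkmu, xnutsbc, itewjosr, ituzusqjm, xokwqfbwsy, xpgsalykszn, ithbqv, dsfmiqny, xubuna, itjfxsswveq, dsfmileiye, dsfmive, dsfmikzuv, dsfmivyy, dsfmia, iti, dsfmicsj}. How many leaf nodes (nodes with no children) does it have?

Leaves are exactly the stored words that no other stored word extends.
Those words: "dsfmia", "dsfmicsj", "dsfmihrewp", "dsfmikzuv", "dsfmileiye", "dsfmiqny", "dsfmive", "dsfmivyy", "itagjqufkmu", "itewjosr", "ithbqv", "iti", "itjfxsswveq", "ituzusqjm", "xkxt", "xnutsbc", "xnxqiussja", "xokwqfbwsy", "xpgsalykszn", "xubuna", "xybehnx"
Leaf count: 21

21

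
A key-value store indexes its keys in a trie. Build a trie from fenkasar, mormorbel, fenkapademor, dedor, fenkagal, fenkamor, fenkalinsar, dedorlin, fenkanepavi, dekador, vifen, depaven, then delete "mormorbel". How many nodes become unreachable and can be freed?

After clearing the end-marker at "mormorbel", prune upward until reaching a node still needed by another word.
No other word shares any prefix with "mormorbel", so all 9 of its nodes go.
Nodes removed: 9

9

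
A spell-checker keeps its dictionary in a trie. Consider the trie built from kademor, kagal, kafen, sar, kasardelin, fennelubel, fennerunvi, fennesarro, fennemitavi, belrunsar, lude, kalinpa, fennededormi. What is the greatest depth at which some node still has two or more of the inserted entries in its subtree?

5

The deepest shared node is where two words last agree before diverging.
e.g. "fennededormi" and "fennelubel" share the prefix "fenne" of length 5; no pair shares a longer one.
Longest shared-prefix length: 5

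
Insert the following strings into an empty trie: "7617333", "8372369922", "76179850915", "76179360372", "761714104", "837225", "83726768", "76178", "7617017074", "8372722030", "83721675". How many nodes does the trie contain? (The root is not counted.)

58

Insert word by word; a character creates a node only if that edge doesn't already exist:
  "7617333" → 7 new (7, 6, 1, 7, 3, 3, 3)
  "8372369922" → 10 new (8, 3, 7, 2, 3, 6, 9, 9, 2, 2)
  "76179850915" → prefix "7617" already present; 7 new (9, 8, 5, 0, 9, 1, 5)
  "76179360372" → prefix "76179" already present; 6 new (3, 6, 0, 3, 7, 2)
  "761714104" → prefix "7617" already present; 5 new (1, 4, 1, 0, 4)
  "837225" → prefix "8372" already present; 2 new (2, 5)
  "83726768" → prefix "8372" already present; 4 new (6, 7, 6, 8)
  "76178" → prefix "7617" already present; 1 new (8)
  "7617017074" → prefix "7617" already present; 6 new (0, 1, 7, 0, 7, 4)
  "8372722030" → prefix "8372" already present; 6 new (7, 2, 2, 0, 3, 0)
  "83721675" → prefix "8372" already present; 4 new (1, 6, 7, 5)
Total nodes = 7 + 10 + 7 + 6 + 5 + 2 + 4 + 1 + 6 + 6 + 4 = 58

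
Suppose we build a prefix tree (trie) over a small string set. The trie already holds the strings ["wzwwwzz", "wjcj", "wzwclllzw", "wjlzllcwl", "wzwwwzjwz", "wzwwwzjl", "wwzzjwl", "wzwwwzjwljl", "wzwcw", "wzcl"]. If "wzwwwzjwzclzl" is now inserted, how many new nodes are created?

The longest prefix of "wzwwwzjwzclzl" already in the trie is "wzwwwzjwz" (length 9).
New nodes needed: |"wzwwwzjwzclzl"| − 9 = 13 − 9 = 4.

4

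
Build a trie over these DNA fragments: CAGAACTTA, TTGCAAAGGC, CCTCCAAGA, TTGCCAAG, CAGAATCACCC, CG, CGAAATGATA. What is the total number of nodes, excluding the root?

46

Trace insertions, counting only characters that open a new branch:
  "CAGAACTTA" → 9 new (C, A, G, A, A, C, T, T, A)
  "TTGCAAAGGC" → 10 new (T, T, G, C, A, A, A, G, G, C)
  "CCTCCAAGA" → prefix "C" already present; 8 new (C, T, C, C, A, A, G, A)
  "TTGCCAAG" → prefix "TTGC" already present; 4 new (C, A, A, G)
  "CAGAATCACCC" → prefix "CAGAA" already present; 6 new (T, C, A, C, C, C)
  "CG" → prefix "C" already present; 1 new (G)
  "CGAAATGATA" → prefix "CG" already present; 8 new (A, A, A, T, G, A, T, A)
Total nodes = 9 + 10 + 8 + 4 + 6 + 1 + 8 = 46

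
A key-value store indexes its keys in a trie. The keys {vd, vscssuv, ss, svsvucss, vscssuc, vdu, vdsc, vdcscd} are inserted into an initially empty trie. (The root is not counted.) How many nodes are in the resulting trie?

25

Count nodes per top-level branch (shared prefixes stored once):
  's'-branch (ss, svsvucss): 9 nodes
  'v'-branch (vd, vdcscd, vdsc, vdu, vscssuc, vscssuv): 16 nodes
Sum: 25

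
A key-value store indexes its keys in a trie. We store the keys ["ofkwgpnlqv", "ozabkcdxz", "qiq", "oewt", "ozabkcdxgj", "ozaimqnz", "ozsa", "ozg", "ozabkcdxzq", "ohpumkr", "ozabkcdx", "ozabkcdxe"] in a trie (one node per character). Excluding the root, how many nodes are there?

42

For each word, the new-node count is its length minus the longest prefix already in the trie:
  "ofkwgpnlqv" → 10 new (o, f, k, w, g, p, n, l, q, v)
  "ozabkcdxz" → prefix "o" already present; 8 new (z, a, b, k, c, d, x, z)
  "qiq" → 3 new (q, i, q)
  "oewt" → prefix "o" already present; 3 new (e, w, t)
  "ozabkcdxgj" → prefix "ozabkcdx" already present; 2 new (g, j)
  "ozaimqnz" → prefix "oza" already present; 5 new (i, m, q, n, z)
  "ozsa" → prefix "oz" already present; 2 new (s, a)
  "ozg" → prefix "oz" already present; 1 new (g)
  "ozabkcdxzq" → prefix "ozabkcdxz" already present; 1 new (q)
  "ohpumkr" → prefix "o" already present; 6 new (h, p, u, m, k, r)
  "ozabkcdx" → prefix "ozabkcdx" already present; 0 new (none)
  "ozabkcdxe" → prefix "ozabkcdx" already present; 1 new (e)
Total nodes = 10 + 8 + 3 + 3 + 2 + 5 + 2 + 1 + 1 + 6 + 0 + 1 = 42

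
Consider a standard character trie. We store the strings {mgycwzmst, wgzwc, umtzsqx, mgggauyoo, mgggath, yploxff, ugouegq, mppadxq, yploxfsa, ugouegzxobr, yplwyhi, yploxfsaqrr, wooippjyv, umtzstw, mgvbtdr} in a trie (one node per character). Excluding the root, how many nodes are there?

78

For each word, the new-node count is its length minus the longest prefix already in the trie:
  "mgycwzmst" → 9 new (m, g, y, c, w, z, m, s, t)
  "wgzwc" → 5 new (w, g, z, w, c)
  "umtzsqx" → 7 new (u, m, t, z, s, q, x)
  "mgggauyoo" → prefix "mg" already present; 7 new (g, g, a, u, y, o, o)
  "mgggath" → prefix "mggga" already present; 2 new (t, h)
  "yploxff" → 7 new (y, p, l, o, x, f, f)
  "ugouegq" → prefix "u" already present; 6 new (g, o, u, e, g, q)
  "mppadxq" → prefix "m" already present; 6 new (p, p, a, d, x, q)
  "yploxfsa" → prefix "yploxf" already present; 2 new (s, a)
  "ugouegzxobr" → prefix "ugoueg" already present; 5 new (z, x, o, b, r)
  "yplwyhi" → prefix "ypl" already present; 4 new (w, y, h, i)
  "yploxfsaqrr" → prefix "yploxfsa" already present; 3 new (q, r, r)
  "wooippjyv" → prefix "w" already present; 8 new (o, o, i, p, p, j, y, v)
  "umtzstw" → prefix "umtzs" already present; 2 new (t, w)
  "mgvbtdr" → prefix "mg" already present; 5 new (v, b, t, d, r)
Total nodes = 9 + 5 + 7 + 7 + 2 + 7 + 6 + 6 + 2 + 5 + 4 + 3 + 8 + 2 + 5 = 78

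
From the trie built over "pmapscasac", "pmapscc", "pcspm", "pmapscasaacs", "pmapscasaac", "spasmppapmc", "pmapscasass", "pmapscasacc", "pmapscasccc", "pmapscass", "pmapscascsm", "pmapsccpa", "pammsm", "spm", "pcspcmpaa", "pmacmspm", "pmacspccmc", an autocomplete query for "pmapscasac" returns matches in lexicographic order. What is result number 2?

Filter for "pmapscasac…" and sort: "pmapscasac", "pmapscasacc"
The 2nd is pmapscasacc.

pmapscasacc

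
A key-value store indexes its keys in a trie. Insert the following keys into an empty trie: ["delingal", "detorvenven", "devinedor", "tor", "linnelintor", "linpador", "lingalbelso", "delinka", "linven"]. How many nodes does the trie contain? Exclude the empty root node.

Count nodes per top-level branch (shared prefixes stored once):
  'd'-branch (delingal, delinka, detorvenven, devinedor): 26 nodes
  'l'-branch (lingalbelso, linnelintor, linpador, linven): 27 nodes
  't'-branch (tor): 3 nodes
Sum: 56

56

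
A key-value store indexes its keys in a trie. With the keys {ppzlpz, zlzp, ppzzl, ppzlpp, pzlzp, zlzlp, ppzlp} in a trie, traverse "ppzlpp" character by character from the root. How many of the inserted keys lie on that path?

2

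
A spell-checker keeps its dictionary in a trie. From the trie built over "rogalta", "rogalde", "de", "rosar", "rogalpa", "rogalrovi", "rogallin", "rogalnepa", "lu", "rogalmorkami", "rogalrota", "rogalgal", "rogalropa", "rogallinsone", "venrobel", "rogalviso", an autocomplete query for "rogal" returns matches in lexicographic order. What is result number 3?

rogallin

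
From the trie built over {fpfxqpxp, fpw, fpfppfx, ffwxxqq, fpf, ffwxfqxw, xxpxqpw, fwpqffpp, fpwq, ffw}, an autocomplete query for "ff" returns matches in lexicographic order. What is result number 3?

ffwxxqq

DFS of the "ff" subtree visits, in order: "ffw", "ffwxfqxw", "ffwxxqq"
The 3rd is ffwxxqq.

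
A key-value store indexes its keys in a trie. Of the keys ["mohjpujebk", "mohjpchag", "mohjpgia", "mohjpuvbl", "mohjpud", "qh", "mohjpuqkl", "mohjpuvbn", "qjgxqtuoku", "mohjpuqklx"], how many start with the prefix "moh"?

8

Traverse to the node for "moh", then collect every word in that subtree.
Matches: "mohjpchag", "mohjpgia", "mohjpud", "mohjpujebk", "mohjpuqkl", "mohjpuqklx", "mohjpuvbl", "mohjpuvbn"
Count: 8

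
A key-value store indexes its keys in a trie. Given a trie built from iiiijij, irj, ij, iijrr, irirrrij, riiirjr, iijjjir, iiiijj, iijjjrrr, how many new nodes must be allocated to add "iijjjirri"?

2

The longest prefix of "iijjjirri" already in the trie is "iijjjir" (length 7).
So 9 − 7 = 2 new nodes.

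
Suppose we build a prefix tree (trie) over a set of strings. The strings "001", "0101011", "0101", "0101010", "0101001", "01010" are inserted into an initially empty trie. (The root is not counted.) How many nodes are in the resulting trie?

12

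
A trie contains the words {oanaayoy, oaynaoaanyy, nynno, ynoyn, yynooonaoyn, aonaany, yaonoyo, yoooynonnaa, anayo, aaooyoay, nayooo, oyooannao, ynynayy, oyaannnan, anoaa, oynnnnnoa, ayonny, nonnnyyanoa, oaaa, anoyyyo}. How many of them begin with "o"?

6

Traverse to the node for "o", then collect every word in that subtree.
Matches: "oaaa", "oanaayoy", "oaynaoaanyy", "oyaannnan", "oynnnnnoa", "oyooannao"
Count: 6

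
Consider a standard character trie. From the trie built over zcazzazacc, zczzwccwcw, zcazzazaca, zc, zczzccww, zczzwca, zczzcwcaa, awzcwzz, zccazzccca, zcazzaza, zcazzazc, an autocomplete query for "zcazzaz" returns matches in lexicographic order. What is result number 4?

Words with prefix "zcazzaz", in lexicographic order: "zcazzaza", "zcazzazaca", "zcazzazacc", "zcazzazc"
The 4th is zcazzazc.

zcazzazc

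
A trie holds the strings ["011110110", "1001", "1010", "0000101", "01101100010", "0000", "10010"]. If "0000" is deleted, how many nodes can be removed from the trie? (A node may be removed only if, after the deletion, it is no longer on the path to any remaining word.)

Walk "0000" from the leaf back toward the root, removing each node that no remaining word uses.
Every node on "0000" is still needed (e.g. by "0000101"), so nothing is freed.
Nodes removed: 0

0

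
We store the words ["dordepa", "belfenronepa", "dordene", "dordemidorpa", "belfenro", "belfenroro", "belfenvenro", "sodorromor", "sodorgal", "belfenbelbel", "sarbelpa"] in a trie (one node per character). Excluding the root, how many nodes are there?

61

For each word, the new-node count is its length minus the longest prefix already in the trie:
  "dordepa" → 7 new (d, o, r, d, e, p, a)
  "belfenronepa" → 12 new (b, e, l, f, e, n, r, o, n, e, p, a)
  "dordene" → prefix "dorde" already present; 2 new (n, e)
  "dordemidorpa" → prefix "dorde" already present; 7 new (m, i, d, o, r, p, a)
  "belfenro" → prefix "belfenro" already present; 0 new (none)
  "belfenroro" → prefix "belfenro" already present; 2 new (r, o)
  "belfenvenro" → prefix "belfen" already present; 5 new (v, e, n, r, o)
  "sodorromor" → 10 new (s, o, d, o, r, r, o, m, o, r)
  "sodorgal" → prefix "sodor" already present; 3 new (g, a, l)
  "belfenbelbel" → prefix "belfen" already present; 6 new (b, e, l, b, e, l)
  "sarbelpa" → prefix "s" already present; 7 new (a, r, b, e, l, p, a)
Total nodes = 7 + 12 + 2 + 7 + 0 + 2 + 5 + 10 + 3 + 6 + 7 = 61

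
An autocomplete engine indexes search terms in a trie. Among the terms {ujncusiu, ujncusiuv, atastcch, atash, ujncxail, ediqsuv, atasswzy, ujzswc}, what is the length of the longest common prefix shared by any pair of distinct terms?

8

Look for the deepest trie node that still has at least two words in its subtree.
e.g. "ujncusiu" and "ujncusiuv" share the prefix "ujncusiu" of length 8; no pair shares a longer one.
Longest shared-prefix length: 8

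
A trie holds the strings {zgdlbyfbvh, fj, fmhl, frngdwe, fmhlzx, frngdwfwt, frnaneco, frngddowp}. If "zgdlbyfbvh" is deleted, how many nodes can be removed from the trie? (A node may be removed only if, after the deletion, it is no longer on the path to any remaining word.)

A node on "zgdlbyfbvh"'s path can go only if nothing else ends at it or branches off below it.
No other word shares any prefix with "zgdlbyfbvh", so all 10 of its nodes go.
Nodes removed: 10

10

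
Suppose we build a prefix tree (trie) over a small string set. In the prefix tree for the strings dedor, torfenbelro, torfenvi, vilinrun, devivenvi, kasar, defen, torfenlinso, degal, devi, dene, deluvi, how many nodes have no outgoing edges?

11

A leaf is a node with no children — equivalently, the end of a word that is not a proper prefix of any other stored word.
Those words: "dedor", "defen", "degal", "deluvi", "dene", "devivenvi", "kasar", "torfenbelro", "torfenlinso", "torfenvi", "vilinrun"
Leaf count: 11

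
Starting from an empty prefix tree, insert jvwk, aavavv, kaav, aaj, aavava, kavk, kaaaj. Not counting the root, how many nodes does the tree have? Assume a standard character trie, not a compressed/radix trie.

20

Insert word by word; a character creates a node only if that edge doesn't already exist:
  "jvwk" → 4 new (j, v, w, k)
  "aavavv" → 6 new (a, a, v, a, v, v)
  "kaav" → 4 new (k, a, a, v)
  "aaj" → prefix "aa" already present; 1 new (j)
  "aavava" → prefix "aavav" already present; 1 new (a)
  "kavk" → prefix "ka" already present; 2 new (v, k)
  "kaaaj" → prefix "kaa" already present; 2 new (a, j)
Total nodes = 4 + 6 + 4 + 1 + 1 + 2 + 2 = 20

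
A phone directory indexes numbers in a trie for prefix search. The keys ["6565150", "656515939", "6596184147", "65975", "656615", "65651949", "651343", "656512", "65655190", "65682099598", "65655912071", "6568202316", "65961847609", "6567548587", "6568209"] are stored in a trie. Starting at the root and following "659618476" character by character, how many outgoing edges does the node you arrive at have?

Follow the path "659618476" to its node, then look at its outgoing edges.
Characters that immediately follow "659618476" among the stored strings: {0}.
That node has 1 child edge.

1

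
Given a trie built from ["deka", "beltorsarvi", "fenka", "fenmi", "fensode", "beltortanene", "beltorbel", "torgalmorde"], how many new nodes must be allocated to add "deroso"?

4

"de" is already a path in the trie; the remaining "roso" must be added.
New nodes needed: |"deroso"| − 2 = 6 − 2 = 4.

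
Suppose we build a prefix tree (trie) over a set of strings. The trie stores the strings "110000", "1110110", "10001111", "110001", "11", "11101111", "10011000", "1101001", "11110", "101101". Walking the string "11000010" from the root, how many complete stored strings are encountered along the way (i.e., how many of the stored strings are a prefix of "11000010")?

Check each prefix of "11000010" against the stored set — each match is an end-marker on the path.
Prefixes of the query that are stored words: "11", "110000"
Count: 2

2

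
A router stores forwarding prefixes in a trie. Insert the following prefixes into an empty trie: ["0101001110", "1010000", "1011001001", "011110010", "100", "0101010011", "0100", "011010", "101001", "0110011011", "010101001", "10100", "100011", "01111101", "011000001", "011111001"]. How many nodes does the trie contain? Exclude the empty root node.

60

For each word, the new-node count is its length minus the longest prefix already in the trie:
  "0101001110" → 10 new (0, 1, 0, 1, 0, 0, 1, 1, 1, 0)
  "1010000" → 7 new (1, 0, 1, 0, 0, 0, 0)
  "1011001001" → prefix "101" already present; 7 new (1, 0, 0, 1, 0, 0, 1)
  "011110010" → prefix "01" already present; 7 new (1, 1, 1, 0, 0, 1, 0)
  "100" → prefix "10" already present; 1 new (0)
  "0101010011" → prefix "01010" already present; 5 new (1, 0, 0, 1, 1)
  "0100" → prefix "010" already present; 1 new (0)
  "011010" → prefix "011" already present; 3 new (0, 1, 0)
  "101001" → prefix "10100" already present; 1 new (1)
  "0110011011" → prefix "0110" already present; 6 new (0, 1, 1, 0, 1, 1)
  "010101001" → prefix "010101001" already present; 0 new (none)
  "10100" → prefix "10100" already present; 0 new (none)
  "100011" → prefix "100" already present; 3 new (0, 1, 1)
  "01111101" → prefix "01111" already present; 3 new (1, 0, 1)
  "011000001" → prefix "01100" already present; 4 new (0, 0, 0, 1)
  "011111001" → prefix "0111110" already present; 2 new (0, 1)
Total nodes = 10 + 7 + 7 + 7 + 1 + 5 + 1 + 3 + 1 + 6 + 0 + 0 + 3 + 3 + 4 + 2 = 60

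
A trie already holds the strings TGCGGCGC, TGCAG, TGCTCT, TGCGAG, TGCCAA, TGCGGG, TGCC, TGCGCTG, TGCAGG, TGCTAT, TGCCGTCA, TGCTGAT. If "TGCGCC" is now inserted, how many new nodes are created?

1

"TGCGC" is already a path in the trie; the remaining "C" must be added.
New nodes needed: |"TGCGCC"| − 5 = 6 − 5 = 1.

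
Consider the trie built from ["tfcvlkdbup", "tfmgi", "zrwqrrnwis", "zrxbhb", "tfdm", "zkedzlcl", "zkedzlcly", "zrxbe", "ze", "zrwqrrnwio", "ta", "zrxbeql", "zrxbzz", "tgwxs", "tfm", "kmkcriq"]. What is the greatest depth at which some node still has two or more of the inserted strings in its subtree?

9

Equivalently: take the maximum, over all pairs, of their longest common prefix length.
e.g. "zrwqrrnwio" and "zrwqrrnwis" share the prefix "zrwqrrnwi" of length 9; no pair shares a longer one.
Longest shared-prefix length: 9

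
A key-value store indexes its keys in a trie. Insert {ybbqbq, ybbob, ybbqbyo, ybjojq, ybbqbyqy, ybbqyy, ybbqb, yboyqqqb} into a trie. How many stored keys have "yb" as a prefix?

8

Traverse to the node for "yb", then collect every word in that subtree.
Matches: "ybbob", "ybbqb", "ybbqbq", "ybbqbyo", "ybbqbyqy", "ybbqyy", "ybjojq", "yboyqqqb"
Count: 8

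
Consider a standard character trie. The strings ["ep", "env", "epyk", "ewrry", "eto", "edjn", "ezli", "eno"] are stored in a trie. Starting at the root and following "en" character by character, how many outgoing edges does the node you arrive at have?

2

The children of the "en" node are the distinct next characters among strings starting with "en".
Distinct next characters after "en": o, v.
That node has 2 child edges.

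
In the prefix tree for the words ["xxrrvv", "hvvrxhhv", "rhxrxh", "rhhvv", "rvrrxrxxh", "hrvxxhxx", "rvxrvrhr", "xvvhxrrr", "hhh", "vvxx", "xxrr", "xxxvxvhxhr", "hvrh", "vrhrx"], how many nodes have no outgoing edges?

A leaf is a node with no children — equivalently, the end of a word that is not a proper prefix of any other stored word.
Those words: "hhh", "hrvxxhxx", "hvrh", "hvvrxhhv", "rhhvv", "rhxrxh", "rvrrxrxxh", "rvxrvrhr", "vrhrx", "vvxx", "xvvhxrrr", "xxrrvv", "xxxvxvhxhr"
Leaf count: 13

13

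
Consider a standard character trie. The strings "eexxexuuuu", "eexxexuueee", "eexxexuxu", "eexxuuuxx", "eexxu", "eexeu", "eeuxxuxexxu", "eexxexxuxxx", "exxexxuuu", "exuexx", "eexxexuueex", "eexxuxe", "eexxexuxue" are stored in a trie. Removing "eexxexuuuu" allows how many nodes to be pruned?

2

A node on "eexxexuuuu"'s path can go only if nothing else ends at it or branches off below it.
The suffix "uu" (2 nodes) is used only by "eexxexuuuu"; the node for "eexxexuu" still has the child "e", so pruning stops there.
Nodes removed: 2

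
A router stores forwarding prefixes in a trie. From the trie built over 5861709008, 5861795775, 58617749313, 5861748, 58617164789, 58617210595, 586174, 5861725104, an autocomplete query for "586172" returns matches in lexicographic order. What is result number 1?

Filter for "586172…" and sort: "58617210595", "5861725104"
The 1st is 58617210595.

58617210595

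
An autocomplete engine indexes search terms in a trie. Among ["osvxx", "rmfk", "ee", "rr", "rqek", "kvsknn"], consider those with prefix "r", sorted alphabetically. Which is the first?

DFS of the "r" subtree visits, in order: "rmfk", "rqek", "rr"
Position 1: rmfk

rmfk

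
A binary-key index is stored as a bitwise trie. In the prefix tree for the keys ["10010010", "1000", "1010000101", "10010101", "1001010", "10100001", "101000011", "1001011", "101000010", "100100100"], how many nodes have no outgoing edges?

A leaf is a node with no children — equivalently, the end of a word that is not a proper prefix of any other stored word.
Those words: "1000", "100100100", "10010101", "1001011", "1010000101", "101000011"
Leaf count: 6

6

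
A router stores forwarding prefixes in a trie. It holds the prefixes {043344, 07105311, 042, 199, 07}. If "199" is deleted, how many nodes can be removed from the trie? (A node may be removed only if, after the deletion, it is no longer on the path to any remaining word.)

Walk "199" from the leaf back toward the root, removing each node that no remaining word uses.
No other word shares any prefix with "199", so all 3 of its nodes go.
Nodes removed: 3

3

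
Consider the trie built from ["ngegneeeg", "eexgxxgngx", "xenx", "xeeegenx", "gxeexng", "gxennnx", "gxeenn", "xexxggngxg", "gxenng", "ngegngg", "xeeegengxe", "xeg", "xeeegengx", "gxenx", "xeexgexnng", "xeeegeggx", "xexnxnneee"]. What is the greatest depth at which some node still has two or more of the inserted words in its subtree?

9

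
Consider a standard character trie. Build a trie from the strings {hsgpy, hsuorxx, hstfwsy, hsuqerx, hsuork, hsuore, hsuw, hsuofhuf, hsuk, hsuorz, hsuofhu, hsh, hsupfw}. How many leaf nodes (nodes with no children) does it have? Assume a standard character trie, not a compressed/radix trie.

A leaf is a node with no children — equivalently, the end of a word that is not a proper prefix of any other stored word.
Those words: "hsgpy", "hsh", "hstfwsy", "hsuk", "hsuofhuf", "hsuore", "hsuork", "hsuorxx", "hsuorz", "hsupfw", "hsuqerx", "hsuw"
Leaf count: 12

12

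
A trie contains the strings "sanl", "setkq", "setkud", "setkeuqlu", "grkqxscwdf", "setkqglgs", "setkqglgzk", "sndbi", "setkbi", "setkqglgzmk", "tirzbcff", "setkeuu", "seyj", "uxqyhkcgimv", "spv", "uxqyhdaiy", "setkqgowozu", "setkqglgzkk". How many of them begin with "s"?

Filter for entries beginning with "s":
Matches: "sanl", "setkbi", "setkeuqlu", "setkeuu", "setkq", "setkqglgs", "setkqglgzk", "setkqglgzkk", "setkqglgzmk", "setkqgowozu", "setkud", "seyj", "sndbi", "spv"
Count: 14

14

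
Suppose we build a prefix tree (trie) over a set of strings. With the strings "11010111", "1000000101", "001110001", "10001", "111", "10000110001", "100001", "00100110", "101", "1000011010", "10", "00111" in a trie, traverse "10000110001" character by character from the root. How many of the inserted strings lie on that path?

3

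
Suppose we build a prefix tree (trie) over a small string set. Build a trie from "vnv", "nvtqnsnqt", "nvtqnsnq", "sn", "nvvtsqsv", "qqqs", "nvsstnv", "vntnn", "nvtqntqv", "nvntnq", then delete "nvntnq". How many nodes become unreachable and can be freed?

4

A node on "nvntnq"'s path can go only if nothing else ends at it or branches off below it.
The suffix "ntnq" (4 nodes) is used only by "nvntnq"; the node for "nv" still has the child "t", so pruning stops there.
Nodes removed: 4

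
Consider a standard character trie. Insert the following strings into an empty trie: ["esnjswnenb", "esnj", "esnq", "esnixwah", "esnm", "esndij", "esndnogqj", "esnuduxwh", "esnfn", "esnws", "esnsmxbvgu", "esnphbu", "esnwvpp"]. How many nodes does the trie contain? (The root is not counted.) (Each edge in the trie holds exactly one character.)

For each word, the new-node count is its length minus the longest prefix already in the trie:
  "esnjswnenb" → 10 new (e, s, n, j, s, w, n, e, n, b)
  "esnj" → prefix "esnj" already present; 0 new (none)
  "esnq" → prefix "esn" already present; 1 new (q)
  "esnixwah" → prefix "esn" already present; 5 new (i, x, w, a, h)
  "esnm" → prefix "esn" already present; 1 new (m)
  "esndij" → prefix "esn" already present; 3 new (d, i, j)
  "esndnogqj" → prefix "esnd" already present; 5 new (n, o, g, q, j)
  "esnuduxwh" → prefix "esn" already present; 6 new (u, d, u, x, w, h)
  "esnfn" → prefix "esn" already present; 2 new (f, n)
  "esnws" → prefix "esn" already present; 2 new (w, s)
  "esnsmxbvgu" → prefix "esn" already present; 7 new (s, m, x, b, v, g, u)
  "esnphbu" → prefix "esn" already present; 4 new (p, h, b, u)
  "esnwvpp" → prefix "esnw" already present; 3 new (v, p, p)
Total nodes = 10 + 0 + 1 + 5 + 1 + 3 + 5 + 6 + 2 + 2 + 7 + 4 + 3 = 49

49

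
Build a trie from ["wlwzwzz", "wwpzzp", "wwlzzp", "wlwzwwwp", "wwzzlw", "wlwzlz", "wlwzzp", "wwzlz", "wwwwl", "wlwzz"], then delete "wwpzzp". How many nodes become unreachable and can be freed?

4

After clearing the end-marker at "wwpzzp", prune upward until reaching a node still needed by another word.
The suffix "pzzp" (4 nodes) is used only by "wwpzzp"; the node for "ww" still has the child "l", so pruning stops there.
Nodes removed: 4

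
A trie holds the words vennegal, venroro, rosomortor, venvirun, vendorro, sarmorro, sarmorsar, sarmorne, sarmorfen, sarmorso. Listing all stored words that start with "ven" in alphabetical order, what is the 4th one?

venvirun

Words with prefix "ven", in lexicographic order: "vendorro", "vennegal", "venroro", "venvirun"
Position 4: venvirun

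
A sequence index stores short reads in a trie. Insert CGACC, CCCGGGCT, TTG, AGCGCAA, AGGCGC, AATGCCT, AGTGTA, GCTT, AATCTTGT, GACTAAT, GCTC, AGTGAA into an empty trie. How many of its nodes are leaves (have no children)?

12

Leaves are exactly the stored words that no other stored word extends.
Those words: "AATCTTGT", "AATGCCT", "AGCGCAA", "AGGCGC", "AGTGAA", "AGTGTA", "CCCGGGCT", "CGACC", "GACTAAT", "GCTC", "GCTT", "TTG"
Leaf count: 12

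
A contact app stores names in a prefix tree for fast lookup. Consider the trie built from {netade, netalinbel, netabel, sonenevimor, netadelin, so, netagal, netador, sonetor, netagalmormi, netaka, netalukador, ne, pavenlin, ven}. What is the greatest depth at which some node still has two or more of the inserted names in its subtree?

7

The deepest shared node is where two words last agree before diverging.
"netagal" and "netagalmormi" agree on "netagal" (7 characters) before diverging; nothing deeper is shared.
Longest shared-prefix length: 7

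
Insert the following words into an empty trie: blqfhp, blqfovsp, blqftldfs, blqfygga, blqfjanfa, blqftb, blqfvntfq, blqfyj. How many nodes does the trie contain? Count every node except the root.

31

Trie structure (* marks end of a word):
(root)
└─ b
   └─ l
      └─ q
         └─ f
            ├─ h
            │  └─ p *
            ├─ j
            │  └─ a
            │     └─ n
            │        └─ f
            │           └─ a *
            ├─ o
            │  └─ v
            │     └─ s
            │        └─ p *
            ├─ t
            │  ├─ b *
            │  └─ l
            │     └─ d
            │        └─ f
            │           └─ s *
            ├─ v
            │  └─ n
            │     └─ t
            │        └─ f
            │           └─ q *
            └─ y
               ├─ g
               │  └─ g
               │     └─ a *
               └─ j *
Counting every labelled node above: 31.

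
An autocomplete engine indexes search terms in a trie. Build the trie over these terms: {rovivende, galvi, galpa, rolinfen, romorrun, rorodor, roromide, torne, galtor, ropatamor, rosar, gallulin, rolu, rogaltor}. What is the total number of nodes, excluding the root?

67

Insert word by word; a character creates a node only if that edge doesn't already exist:
  "rovivende" → 9 new (r, o, v, i, v, e, n, d, e)
  "galvi" → 5 new (g, a, l, v, i)
  "galpa" → prefix "gal" already present; 2 new (p, a)
  "rolinfen" → prefix "ro" already present; 6 new (l, i, n, f, e, n)
  "romorrun" → prefix "ro" already present; 6 new (m, o, r, r, u, n)
  "rorodor" → prefix "ro" already present; 5 new (r, o, d, o, r)
  "roromide" → prefix "roro" already present; 4 new (m, i, d, e)
  "torne" → 5 new (t, o, r, n, e)
  "galtor" → prefix "gal" already present; 3 new (t, o, r)
  "ropatamor" → prefix "ro" already present; 7 new (p, a, t, a, m, o, r)
  "rosar" → prefix "ro" already present; 3 new (s, a, r)
  "gallulin" → prefix "gal" already present; 5 new (l, u, l, i, n)
  "rolu" → prefix "rol" already present; 1 new (u)
  "rogaltor" → prefix "ro" already present; 6 new (g, a, l, t, o, r)
Total nodes = 9 + 5 + 2 + 6 + 6 + 5 + 4 + 5 + 3 + 7 + 3 + 5 + 1 + 6 = 67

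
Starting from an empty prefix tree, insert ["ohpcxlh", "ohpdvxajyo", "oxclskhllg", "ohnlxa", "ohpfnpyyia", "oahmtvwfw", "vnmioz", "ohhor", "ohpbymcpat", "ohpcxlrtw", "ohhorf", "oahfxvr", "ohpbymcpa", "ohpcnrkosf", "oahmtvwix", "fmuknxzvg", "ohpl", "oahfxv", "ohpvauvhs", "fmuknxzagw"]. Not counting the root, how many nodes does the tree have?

93

For each word, the new-node count is its length minus the longest prefix already in the trie:
  "ohpcxlh" → 7 new (o, h, p, c, x, l, h)
  "ohpdvxajyo" → prefix "ohp" already present; 7 new (d, v, x, a, j, y, o)
  "oxclskhllg" → prefix "o" already present; 9 new (x, c, l, s, k, h, l, l, g)
  "ohnlxa" → prefix "oh" already present; 4 new (n, l, x, a)
  "ohpfnpyyia" → prefix "ohp" already present; 7 new (f, n, p, y, y, i, a)
  "oahmtvwfw" → prefix "o" already present; 8 new (a, h, m, t, v, w, f, w)
  "vnmioz" → 6 new (v, n, m, i, o, z)
  "ohhor" → prefix "oh" already present; 3 new (h, o, r)
  "ohpbymcpat" → prefix "ohp" already present; 7 new (b, y, m, c, p, a, t)
  "ohpcxlrtw" → prefix "ohpcxl" already present; 3 new (r, t, w)
  "ohhorf" → prefix "ohhor" already present; 1 new (f)
  "oahfxvr" → prefix "oah" already present; 4 new (f, x, v, r)
  "ohpbymcpa" → prefix "ohpbymcpa" already present; 0 new (none)
  "ohpcnrkosf" → prefix "ohpc" already present; 6 new (n, r, k, o, s, f)
  "oahmtvwix" → prefix "oahmtvw" already present; 2 new (i, x)
  "fmuknxzvg" → 9 new (f, m, u, k, n, x, z, v, g)
  "ohpl" → prefix "ohp" already present; 1 new (l)
  "oahfxv" → prefix "oahfxv" already present; 0 new (none)
  "ohpvauvhs" → prefix "ohp" already present; 6 new (v, a, u, v, h, s)
  "fmuknxzagw" → prefix "fmuknxz" already present; 3 new (a, g, w)
Total nodes = 7 + 7 + 9 + 4 + 7 + 8 + 6 + 3 + 7 + 3 + 1 + 4 + 0 + 6 + 2 + 9 + 1 + 0 + 6 + 3 = 93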